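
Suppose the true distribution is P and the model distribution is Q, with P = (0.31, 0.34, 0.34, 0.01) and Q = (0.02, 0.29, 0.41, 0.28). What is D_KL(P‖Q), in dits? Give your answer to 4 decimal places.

0.3504 dits

D(P‖Q) = Σ p·log₁₀(p/q).
  0.31·log₁₀(0.31/0.02) = 0.36900
  0.34·log₁₀(0.34/0.29) = 0.02349
  0.34·log₁₀(0.34/0.41) = -0.02764
  0.01·log₁₀(0.01/0.28) = -0.01447
D(P‖Q) = 0.3504 dits.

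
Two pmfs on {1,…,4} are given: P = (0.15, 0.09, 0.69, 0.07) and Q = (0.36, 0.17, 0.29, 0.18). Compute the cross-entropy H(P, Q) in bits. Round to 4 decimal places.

H(P,Q) = −Σ p·log₂ q.
  −0.15·log₂(0.36) = 0.22109
  −0.09·log₂(0.17) = 0.23008
  −0.69·log₂(0.29) = 1.23225
  −0.07·log₂(0.18) = 0.17318
H(P,Q) = 1.8566 bits.

1.8566 bits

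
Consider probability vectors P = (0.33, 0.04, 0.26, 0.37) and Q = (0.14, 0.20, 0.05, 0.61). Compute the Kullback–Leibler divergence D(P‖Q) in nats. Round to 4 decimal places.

0.4622 nats

D(P‖Q) = Σ p·ln(p/q).
  0.33·ln(0.33/0.14) = 0.28296
  0.04·ln(0.04/0.20) = -0.06438
  0.26·ln(0.26/0.05) = 0.42865
  0.37·ln(0.37/0.61) = -0.18498
D(P‖Q) = 0.4622 nats.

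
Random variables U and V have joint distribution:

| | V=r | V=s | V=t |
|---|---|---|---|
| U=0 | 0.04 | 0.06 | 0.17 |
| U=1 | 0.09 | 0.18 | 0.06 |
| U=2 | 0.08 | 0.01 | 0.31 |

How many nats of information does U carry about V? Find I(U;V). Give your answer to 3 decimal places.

Marginals: p(U) = (0.2700, 0.3300, 0.4000), p(V) = (0.2100, 0.2500, 0.5400).
I(U;V) = Σ p(x,y)·ln[p(x,y)/(p(x)p(y))].
  (0,r): 0.04·ln(0.7055) = -0.0140
  (0,s): 0.06·ln(0.8889) = -0.0071
  (0,t): 0.17·ln(1.1660) = 0.0261
  (1,r): 0.09·ln(1.2987) = 0.0235
  (1,s): 0.18·ln(2.1818) = 0.1404
  (1,t): 0.06·ln(0.3367) = -0.0653
  (2,r): 0.08·ln(0.9524) = -0.0039
  (2,s): 0.01·ln(0.1000) = -0.0230
  (2,t): 0.31·ln(1.4352) = 0.1120
Sum = 0.189 nats.

0.189 nats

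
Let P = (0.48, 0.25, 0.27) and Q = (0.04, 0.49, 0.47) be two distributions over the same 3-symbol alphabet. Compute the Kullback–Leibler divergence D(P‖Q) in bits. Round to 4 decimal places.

D(P‖Q) = Σ p·log₂(p/q).
  0.48·log₂(0.48/0.04) = 1.72078
  0.25·log₂(0.25/0.49) = -0.24271
  0.27·log₂(0.27/0.47) = -0.21592
D(P‖Q) = 1.2621 bits.

1.2621 bits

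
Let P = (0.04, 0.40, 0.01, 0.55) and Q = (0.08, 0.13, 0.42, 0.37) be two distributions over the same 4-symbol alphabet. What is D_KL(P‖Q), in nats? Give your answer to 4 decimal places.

D(P‖Q) = Σ p·ln(p/q).
  0.04·ln(0.04/0.08) = -0.02773
  0.40·ln(0.40/0.13) = 0.44957
  0.01·ln(0.01/0.42) = -0.03738
  0.55·ln(0.55/0.37) = 0.21803
D(P‖Q) = 0.6025 nats.

0.6025 nats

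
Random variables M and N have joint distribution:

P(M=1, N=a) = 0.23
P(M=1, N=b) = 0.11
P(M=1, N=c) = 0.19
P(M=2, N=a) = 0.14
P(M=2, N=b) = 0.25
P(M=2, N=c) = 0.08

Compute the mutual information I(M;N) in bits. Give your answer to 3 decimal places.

Marginals: p(M) = (0.5300, 0.4700), p(N) = (0.3700, 0.3600, 0.2700).
I(M;N) = H(M) + H(N) − H(M,N).
H(M) = 0.9974, H(N) = 1.5714, H(M,N) = 2.4818.
I(M;N) = 0.9974 + 1.5714 − 2.4818 = 0.087 bits.

0.087 bits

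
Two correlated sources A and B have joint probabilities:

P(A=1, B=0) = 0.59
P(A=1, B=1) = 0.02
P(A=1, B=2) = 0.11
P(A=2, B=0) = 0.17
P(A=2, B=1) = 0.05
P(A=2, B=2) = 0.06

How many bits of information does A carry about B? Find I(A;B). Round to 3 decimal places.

Marginals: p(A) = (0.7200, 0.2800), p(B) = (0.7600, 0.0700, 0.1700).
I(A;B) = Σ p(x,y)·log₂[p(x,y)/(p(x)p(y))].
  (1,0): 0.59·log₂(1.0782) = 0.0641
  (1,1): 0.02·log₂(0.3968) = -0.0267
  (1,2): 0.11·log₂(0.8987) = -0.0170
  (2,0): 0.17·log₂(0.7989) = -0.0551
  (2,1): 0.05·log₂(2.5510) = 0.0676
  (2,2): 0.06·log₂(1.2605) = 0.0200
Sum = 0.053 bits.

0.053 bits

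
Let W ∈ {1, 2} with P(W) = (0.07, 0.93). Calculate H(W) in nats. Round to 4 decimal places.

H(W) = −Σ p·ln p.
  −(0.07)·ln(0.07) = 0.18615
  −(0.93)·ln(0.93) = 0.06749
Sum: 0.18615 + 0.06749 = 0.2536 nats.

0.2536 nats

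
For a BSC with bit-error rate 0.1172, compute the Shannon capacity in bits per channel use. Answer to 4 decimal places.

Binary symmetric channel: C = 1 − h₂(ε) where h₂ is the binary entropy function.
h₂(0.1172) = −0.1172·log₂0.1172 − 0.8828·log₂0.8828 = 0.5213.
C = 1 − 0.5213 = 0.4787 bits per channel use.

0.4787 bits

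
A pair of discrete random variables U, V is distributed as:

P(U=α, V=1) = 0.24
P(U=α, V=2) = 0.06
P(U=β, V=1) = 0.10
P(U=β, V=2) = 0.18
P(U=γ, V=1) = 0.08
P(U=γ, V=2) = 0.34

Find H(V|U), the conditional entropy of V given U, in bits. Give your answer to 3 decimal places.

0.775 bits

Marginals: p(U) = (0.3000, 0.2800, 0.4200), p(V) = (0.4200, 0.5800).
H(V|U) = Σ p(U) · H(V|U=·).
  U=α: p=0.3000, H(V|U=α) = 0.7219
  U=β: p=0.2800, H(V|U=β) = 0.9403
  U=γ: p=0.4200, H(V|U=γ) = 0.7025
Weighted sum = 0.775 bits.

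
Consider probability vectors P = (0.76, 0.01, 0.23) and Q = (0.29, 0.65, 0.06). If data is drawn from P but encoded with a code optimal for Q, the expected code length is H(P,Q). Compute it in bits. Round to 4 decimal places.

2.2970 bits

H(P,Q) = −Σ p·log₂ q.
  −0.76·log₂(0.29) = 1.35727
  −0.01·log₂(0.65) = 0.00621
  −0.23·log₂(0.06) = 0.93355
H(P,Q) = 2.2970 bits.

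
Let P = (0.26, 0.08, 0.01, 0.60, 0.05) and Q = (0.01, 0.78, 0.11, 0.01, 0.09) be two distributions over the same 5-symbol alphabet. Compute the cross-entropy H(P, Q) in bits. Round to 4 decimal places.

H(P,Q) = −Σ p·log₂ q.
  −0.26·log₂(0.01) = 1.72740
  −0.08·log₂(0.78) = 0.02868
  −0.01·log₂(0.11) = 0.03184
  −0.60·log₂(0.01) = 3.98631
  −0.05·log₂(0.09) = 0.17370
H(P,Q) = 5.9479 bits.

5.9479 bits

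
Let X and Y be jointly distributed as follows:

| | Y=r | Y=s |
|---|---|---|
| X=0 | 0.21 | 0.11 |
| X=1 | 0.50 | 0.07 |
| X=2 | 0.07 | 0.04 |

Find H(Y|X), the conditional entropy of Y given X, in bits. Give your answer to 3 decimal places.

0.707 bits

Marginals: p(X) = (0.3200, 0.5700, 0.1100), p(Y) = (0.7800, 0.2200).
H(Y|X) = Σ p(X) · H(Y|X=·).
  X=0: p=0.3200, H(Y|X=0) = 0.9284
  X=1: p=0.5700, H(Y|X=1) = 0.5374
  X=2: p=0.1100, H(Y|X=2) = 0.9457
Weighted sum = 0.707 bits.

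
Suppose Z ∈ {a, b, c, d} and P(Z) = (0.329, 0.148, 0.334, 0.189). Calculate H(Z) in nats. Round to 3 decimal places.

1.330 nats

H(Z) = −Σ p·ln p.
  −(0.329)·ln(0.329) = 0.3657
  −(0.148)·ln(0.148) = 0.2828
  −(0.334)·ln(0.334) = 0.3663
  −(0.189)·ln(0.189) = 0.3149
Sum: 0.3657 + 0.2828 + 0.3663 + 0.3149 = 1.330 nats.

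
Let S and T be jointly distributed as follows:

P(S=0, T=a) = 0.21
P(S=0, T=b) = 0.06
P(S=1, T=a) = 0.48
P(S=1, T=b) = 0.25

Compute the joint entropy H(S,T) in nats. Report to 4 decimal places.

H(S,T) = −Σ p(x,y)·ln p(x,y) over all 4 cells.
  cell (0,a): −0.21·ln0.21 = 0.32774
  cell (0,b): −0.06·ln0.06 = 0.16880
  cell (1,a): −0.48·ln0.48 = 0.35231
  cell (1,b): −0.25·ln0.25 = 0.34657
Sum = 1.1954 nats.

1.1954 nats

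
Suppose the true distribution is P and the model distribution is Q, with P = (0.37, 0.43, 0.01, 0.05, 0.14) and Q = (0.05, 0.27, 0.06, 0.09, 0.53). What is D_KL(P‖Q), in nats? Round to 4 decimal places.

D(P‖Q) = Σ p·ln(p/q).
  0.37·ln(0.37/0.05) = 0.74055
  0.43·ln(0.43/0.27) = 0.20011
  0.01·ln(0.01/0.06) = -0.01792
  0.05·ln(0.05/0.09) = -0.02939
  0.14·ln(0.14/0.53) = -0.18637
D(P‖Q) = 0.7070 nats.

0.7070 nats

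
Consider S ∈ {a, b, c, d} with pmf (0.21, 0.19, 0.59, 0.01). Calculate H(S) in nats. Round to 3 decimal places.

H(S) = −Σ p·ln p.
  −(0.21)·ln(0.21) = 0.3277
  −(0.19)·ln(0.19) = 0.3155
  −(0.59)·ln(0.59) = 0.3113
  −(0.01)·ln(0.01) = 0.0461
Sum: 0.3277 + 0.3155 + 0.3113 + 0.0461 = 1.001 nats.

1.001 nats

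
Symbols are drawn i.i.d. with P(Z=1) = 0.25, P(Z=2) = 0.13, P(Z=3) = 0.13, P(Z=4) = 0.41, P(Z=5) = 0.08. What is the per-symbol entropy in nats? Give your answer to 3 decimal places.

1.445 nats

H(Z) = −Σ p·ln p.
  −(0.25)·ln(0.25) = 0.3466
  −(0.13)·ln(0.13) = 0.2652
  −(0.13)·ln(0.13) = 0.2652
  −(0.41)·ln(0.41) = 0.3656
  −(0.08)·ln(0.08) = 0.2021
Sum: 0.3466 + 0.2652 + 0.2652 + 0.3656 + 0.2021 = 1.445 nats.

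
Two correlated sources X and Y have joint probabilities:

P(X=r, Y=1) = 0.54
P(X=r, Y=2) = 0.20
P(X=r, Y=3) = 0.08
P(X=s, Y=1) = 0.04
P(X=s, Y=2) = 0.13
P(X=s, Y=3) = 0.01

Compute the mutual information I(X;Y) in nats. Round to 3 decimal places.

0.073 nats

Marginals: p(X) = (0.8200, 0.1800), p(Y) = (0.5800, 0.3300, 0.0900).
I(X;Y) = H(X) + H(Y) − H(X,Y).
H(X) = 0.4714, H(Y) = 0.8985, H(X,Y) = 1.2967.
I(X;Y) = 0.4714 + 0.8985 − 1.2967 = 0.073 nats.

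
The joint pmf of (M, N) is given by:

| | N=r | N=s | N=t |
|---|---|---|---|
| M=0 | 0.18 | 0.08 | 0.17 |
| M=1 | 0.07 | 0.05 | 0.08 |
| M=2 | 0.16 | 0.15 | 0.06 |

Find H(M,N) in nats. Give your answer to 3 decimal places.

H(M,N) = −Σ p(x,y)·ln p(x,y) over all 9 cells.
  cell (0,r): −0.18·ln0.18 = 0.3087
  cell (0,s): −0.08·ln0.08 = 0.2021
  cell (0,t): −0.17·ln0.17 = 0.3012
  cell (1,r): −0.07·ln0.07 = 0.1861
  cell (1,s): −0.05·ln0.05 = 0.1498
  cell (1,t): −0.08·ln0.08 = 0.2021
  cell (2,r): −0.16·ln0.16 = 0.2932
  cell (2,s): −0.15·ln0.15 = 0.2846
  cell (2,t): −0.06·ln0.06 = 0.1688
Sum = 2.097 nats.

2.097 nats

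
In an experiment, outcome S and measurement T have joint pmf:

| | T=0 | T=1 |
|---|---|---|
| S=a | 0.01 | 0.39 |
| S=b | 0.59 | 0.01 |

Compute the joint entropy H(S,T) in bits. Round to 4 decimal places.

H(S,T) = −Σ p(x,y)·log₂ p(x,y) over all 4 cells.
  cell (a,0): −0.01·log₂0.01 = 0.06644
  cell (a,1): −0.39·log₂0.39 = 0.52980
  cell (b,0): −0.59·log₂0.59 = 0.44912
  cell (b,1): −0.01·log₂0.01 = 0.06644
Sum = 1.1118 bits.

1.1118 bits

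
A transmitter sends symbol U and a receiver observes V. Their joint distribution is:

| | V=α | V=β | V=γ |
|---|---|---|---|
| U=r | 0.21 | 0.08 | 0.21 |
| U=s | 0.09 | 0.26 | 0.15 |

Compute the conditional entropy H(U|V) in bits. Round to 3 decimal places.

0.885 bits

Marginals: p(U) = (0.5000, 0.5000), p(V) = (0.3000, 0.3400, 0.3600).
H(U|V) = Σ p(V) · H(U|V=·).
  V=α: p=0.3000, H(U|V=α) = 0.8813
  V=β: p=0.3400, H(U|V=β) = 0.7871
  V=γ: p=0.3600, H(U|V=γ) = 0.9799
Weighted sum = 0.885 bits.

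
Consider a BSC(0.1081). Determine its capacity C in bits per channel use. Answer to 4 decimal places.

0.5058 bits

Binary symmetric channel: C = 1 − h₂(ε) where h₂ is the binary entropy function.
h₂(0.1081) = −0.1081·log₂0.1081 − 0.8919·log₂0.8919 = 0.4942.
C = 1 − 0.4942 = 0.5058 bits per channel use.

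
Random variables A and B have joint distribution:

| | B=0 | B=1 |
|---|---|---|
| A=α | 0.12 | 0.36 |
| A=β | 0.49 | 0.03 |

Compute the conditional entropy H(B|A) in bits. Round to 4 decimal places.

0.5549 bits

Chain rule: H(B|A) = H(A,B) − H(A).
Marginals: p(A) = (0.4800, 0.5200), p(B) = (0.6100, 0.3900).
H(A,B) = 1.5537 bits; H(A) = 0.9988 bits.
H(B|A) = 1.5537 − 0.9988 = 0.5549 bits.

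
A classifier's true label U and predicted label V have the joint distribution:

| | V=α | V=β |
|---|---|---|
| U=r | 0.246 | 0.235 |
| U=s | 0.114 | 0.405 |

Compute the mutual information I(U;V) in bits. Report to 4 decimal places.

0.0677 bits

Marginals: p(U) = (0.4810, 0.5190), p(V) = (0.3600, 0.6400).
I(U;V) = Σ p(x,y)·log₂[p(x,y)/(p(x)p(y))].
  (r,α): 0.246·log₂(1.4207) = 0.12461
  (r,β): 0.235·log₂(0.7634) = -0.09154
  (s,α): 0.114·log₂(0.6101) = -0.08126
  (s,β): 0.405·log₂(1.2193) = 0.11585
Sum = 0.0677 bits.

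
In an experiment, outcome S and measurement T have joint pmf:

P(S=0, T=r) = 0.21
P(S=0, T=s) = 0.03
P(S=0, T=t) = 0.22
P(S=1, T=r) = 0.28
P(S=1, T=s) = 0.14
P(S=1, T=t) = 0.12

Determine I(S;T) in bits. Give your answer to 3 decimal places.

0.080 bits

Marginals: p(S) = (0.4600, 0.5400), p(T) = (0.4900, 0.1700, 0.3400).
I(S;T) = Σ p(x,y)·log₂[p(x,y)/(p(x)p(y))].
  (0,r): 0.21·log₂(0.9317) = -0.0214
  (0,s): 0.03·log₂(0.3836) = -0.0415
  (0,t): 0.22·log₂(1.4066) = 0.1083
  (1,r): 0.28·log₂(1.0582) = 0.0229
  (1,s): 0.14·log₂(1.5251) = 0.0852
  (1,t): 0.12·log₂(0.6536) = -0.0736
Sum = 0.080 bits.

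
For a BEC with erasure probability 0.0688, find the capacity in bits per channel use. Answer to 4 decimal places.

Binary erasure channel: capacity C = 1 − ε.
C = 1 − 0.0688 = 0.9312 bits per channel use.

0.9312 bits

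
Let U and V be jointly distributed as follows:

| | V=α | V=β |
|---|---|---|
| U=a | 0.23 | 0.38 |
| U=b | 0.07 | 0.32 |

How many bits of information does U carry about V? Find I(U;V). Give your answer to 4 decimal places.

Marginals: p(U) = (0.6100, 0.3900), p(V) = (0.3000, 0.7000).
I(U;V) = H(U) + H(V) − H(U,V).
H(U) = 0.9648, H(V) = 0.8813, H(U,V) = 1.8127.
I(U;V) = 0.9648 + 0.8813 − 1.8127 = 0.0334 bits.

0.0334 bits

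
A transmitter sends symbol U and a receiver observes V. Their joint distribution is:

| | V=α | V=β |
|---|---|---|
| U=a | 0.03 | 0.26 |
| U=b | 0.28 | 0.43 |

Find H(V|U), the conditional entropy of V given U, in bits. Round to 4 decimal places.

Chain rule: H(V|U) = H(U,V) − H(U).
Marginals: p(U) = (0.2900, 0.7100), p(V) = (0.3100, 0.6900).
H(U,V) = 1.6948 bits; H(U) = 0.8687 bits.
H(V|U) = 1.6948 − 0.8687 = 0.8261 bits.

0.8261 bits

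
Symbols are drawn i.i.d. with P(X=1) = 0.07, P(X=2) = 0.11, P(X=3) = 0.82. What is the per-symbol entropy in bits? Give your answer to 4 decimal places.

H(X) = −Σ p·log₂ p.
  −(0.07)·log₂(0.07) = 0.26856
  −(0.11)·log₂(0.11) = 0.35029
  −(0.82)·log₂(0.82) = 0.23477
Sum: 0.26856 + 0.35029 + 0.23477 = 0.8536 bits.

0.8536 bits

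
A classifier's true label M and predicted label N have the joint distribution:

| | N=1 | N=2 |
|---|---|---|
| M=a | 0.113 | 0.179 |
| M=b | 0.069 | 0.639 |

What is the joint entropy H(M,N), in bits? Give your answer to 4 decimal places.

H(M,N) = −Σ p(x,y)·log₂ p(x,y) over all 4 cells.
  cell (a,1): −0.113·log₂0.113 = 0.35545
  cell (a,2): −0.179·log₂0.179 = 0.44427
  cell (b,1): −0.069·log₂0.069 = 0.26615
  cell (b,2): −0.639·log₂0.639 = 0.41287
Sum = 1.4787 bits.

1.4787 bits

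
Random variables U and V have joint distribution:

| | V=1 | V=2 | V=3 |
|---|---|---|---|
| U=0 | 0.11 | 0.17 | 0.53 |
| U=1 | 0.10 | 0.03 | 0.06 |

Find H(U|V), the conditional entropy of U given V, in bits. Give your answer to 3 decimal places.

Marginals: p(U) = (0.8100, 0.1900), p(V) = (0.2100, 0.2000, 0.5900).
H(U|V) = Σ p(V) · H(U|V=·).
  V=1: p=0.2100, H(U|V=1) = 0.9984
  V=2: p=0.2000, H(U|V=2) = 0.6098
  V=3: p=0.5900, H(U|V=3) = 0.4743
Weighted sum = 0.611 bits.

0.611 bits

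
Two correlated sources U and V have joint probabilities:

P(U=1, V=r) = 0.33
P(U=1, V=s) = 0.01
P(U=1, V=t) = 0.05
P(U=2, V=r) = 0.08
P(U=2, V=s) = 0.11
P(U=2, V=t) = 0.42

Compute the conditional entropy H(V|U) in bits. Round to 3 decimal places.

Chain rule: H(V|U) = H(U,V) − H(U).
Marginals: p(U) = (0.3900, 0.6100), p(V) = (0.4100, 0.1200, 0.4700).
H(U,V) = 1.9778 bits; H(U) = 0.9648 bits.
H(V|U) = 1.9778 − 0.9648 = 1.013 bits.

1.013 bits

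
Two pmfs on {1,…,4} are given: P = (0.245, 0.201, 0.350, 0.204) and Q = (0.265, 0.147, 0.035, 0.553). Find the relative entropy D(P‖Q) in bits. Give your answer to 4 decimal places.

D(P‖Q) = Σ p·log₂(p/q).
  0.245·log₂(0.245/0.265) = -0.02774
  0.201·log₂(0.201/0.147) = 0.09073
  0.350·log₂(0.350/0.035) = 1.16267
  0.204·log₂(0.204/0.553) = -0.29350
D(P‖Q) = 0.9322 bits.

0.9322 bits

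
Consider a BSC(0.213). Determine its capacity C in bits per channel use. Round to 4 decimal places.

Binary symmetric channel: C = 1 − h₂(ε) where h₂ is the binary entropy function.
h₂(0.213) = −0.213·log₂0.213 − 0.787·log₂0.787 = 0.7472.
C = 1 − 0.7472 = 0.2528 bits per channel use.

0.2528 bits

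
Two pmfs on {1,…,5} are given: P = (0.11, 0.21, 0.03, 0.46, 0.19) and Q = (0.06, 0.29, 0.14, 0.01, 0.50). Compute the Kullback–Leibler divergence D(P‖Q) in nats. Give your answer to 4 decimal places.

1.5300 nats

D(P‖Q) = Σ p·ln(p/q).
  0.11·ln(0.11/0.06) = 0.06667
  0.21·ln(0.21/0.29) = -0.06778
  0.03·ln(0.03/0.14) = -0.04621
  0.46·ln(0.46/0.01) = 1.76118
  0.19·ln(0.19/0.50) = -0.18384
D(P‖Q) = 1.5300 nats.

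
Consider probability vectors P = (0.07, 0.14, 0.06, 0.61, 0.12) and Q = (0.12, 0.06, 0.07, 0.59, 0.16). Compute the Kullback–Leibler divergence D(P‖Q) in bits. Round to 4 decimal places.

0.0829 bits

D(P‖Q) = Σ p·log₂(p/q).
  0.07·log₂(0.07/0.12) = -0.05443
  0.14·log₂(0.14/0.06) = 0.17113
  0.06·log₂(0.06/0.07) = -0.01334
  0.61·log₂(0.61/0.59) = 0.02934
  0.12·log₂(0.12/0.16) = -0.04980
D(P‖Q) = 0.0829 bits.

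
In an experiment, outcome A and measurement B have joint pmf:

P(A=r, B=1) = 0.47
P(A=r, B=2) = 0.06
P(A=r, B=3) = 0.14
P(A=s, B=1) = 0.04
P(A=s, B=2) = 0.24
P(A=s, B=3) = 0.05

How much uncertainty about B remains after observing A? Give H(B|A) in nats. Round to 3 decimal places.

0.786 nats

Marginals: p(A) = (0.6700, 0.3300), p(B) = (0.5100, 0.3000, 0.1900).
H(B|A) = Σ p(A) · H(B|A=·).
  A=r: p=0.6700, H(B|A=r) = 0.7919
  A=s: p=0.3300, H(B|A=s) = 0.7733
Weighted sum = 0.786 nats.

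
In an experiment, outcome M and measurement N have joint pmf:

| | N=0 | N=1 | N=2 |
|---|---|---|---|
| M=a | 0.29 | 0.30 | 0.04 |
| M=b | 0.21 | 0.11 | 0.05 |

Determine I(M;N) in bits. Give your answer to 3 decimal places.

0.027 bits

Marginals: p(M) = (0.6300, 0.3700), p(N) = (0.5000, 0.4100, 0.0900).
I(M;N) = H(M) + H(N) − H(M,N).
H(M) = 0.9507, H(N) = 1.3400, H(M,N) = 2.2640.
I(M;N) = 0.9507 + 1.3400 − 2.2640 = 0.027 bits.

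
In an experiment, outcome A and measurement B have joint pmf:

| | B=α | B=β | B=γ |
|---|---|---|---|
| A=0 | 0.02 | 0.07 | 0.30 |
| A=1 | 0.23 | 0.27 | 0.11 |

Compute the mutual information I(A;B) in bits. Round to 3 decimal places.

Marginals: p(A) = (0.3900, 0.6100), p(B) = (0.2500, 0.3400, 0.4100).
I(A;B) = H(A) + H(B) − H(A,B).
H(A) = 0.9648, H(B) = 1.5566, H(A,B) = 2.2505.
I(A;B) = 0.9648 + 1.5566 − 2.2505 = 0.271 bits.

0.271 bits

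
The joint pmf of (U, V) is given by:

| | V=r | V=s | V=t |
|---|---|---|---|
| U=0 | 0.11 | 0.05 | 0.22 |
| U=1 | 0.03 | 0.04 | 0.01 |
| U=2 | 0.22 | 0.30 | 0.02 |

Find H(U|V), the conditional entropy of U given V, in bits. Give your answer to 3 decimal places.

Chain rule: H(U|V) = H(U,V) − H(V).
Marginals: p(U) = (0.3800, 0.0800, 0.5400), p(V) = (0.3600, 0.3900, 0.2500).
H(U,V) = 2.5655 bits; H(V) = 1.5604 bits.
H(U|V) = 2.5655 − 1.5604 = 1.005 bits.

1.005 bits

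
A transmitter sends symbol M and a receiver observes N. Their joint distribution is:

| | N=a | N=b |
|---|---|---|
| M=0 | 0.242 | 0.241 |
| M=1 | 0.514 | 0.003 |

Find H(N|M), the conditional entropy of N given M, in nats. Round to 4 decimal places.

Marginals: p(M) = (0.4830, 0.5170), p(N) = (0.7560, 0.2440).
H(N|M) = Σ p(M) · H(N|M=·).
  M=0: p=0.4830, H(N|M=0) = 0.6931
  M=1: p=0.5170, H(N|M=1) = 0.0357
Weighted sum = 0.3532 nats.

0.3532 nats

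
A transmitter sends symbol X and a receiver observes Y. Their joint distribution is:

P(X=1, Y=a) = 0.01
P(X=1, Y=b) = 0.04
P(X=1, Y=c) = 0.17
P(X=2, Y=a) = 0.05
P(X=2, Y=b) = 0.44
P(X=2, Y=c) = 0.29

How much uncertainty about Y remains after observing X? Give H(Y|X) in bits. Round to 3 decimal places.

1.182 bits

Marginals: p(X) = (0.2200, 0.7800), p(Y) = (0.0600, 0.4800, 0.4600).
H(Y|X) = Σ p(X) · H(Y|X=·).
  X=1: p=0.2200, H(Y|X=1) = 0.9373
  X=2: p=0.7800, H(Y|X=2) = 1.2507
Weighted sum = 1.182 bits.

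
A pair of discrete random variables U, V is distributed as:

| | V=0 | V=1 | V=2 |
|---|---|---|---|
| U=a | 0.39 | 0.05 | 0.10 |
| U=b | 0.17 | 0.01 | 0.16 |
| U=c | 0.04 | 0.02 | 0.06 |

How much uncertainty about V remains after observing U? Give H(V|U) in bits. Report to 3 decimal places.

1.168 bits

Marginals: p(U) = (0.5400, 0.3400, 0.1200), p(V) = (0.6000, 0.0800, 0.3200).
H(V|U) = Σ p(U) · H(V|U=·).
  U=a: p=0.5400, H(V|U=a) = 1.1075
  U=b: p=0.3400, H(V|U=b) = 1.1614
  U=c: p=0.1200, H(V|U=c) = 1.4591
Weighted sum = 1.168 bits.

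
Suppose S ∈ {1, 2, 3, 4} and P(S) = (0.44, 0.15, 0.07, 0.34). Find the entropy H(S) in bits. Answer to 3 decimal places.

H(S) = −Σ p·log₂ p.
  −(0.44)·log₂(0.44) = 0.5211
  −(0.15)·log₂(0.15) = 0.4105
  −(0.07)·log₂(0.07) = 0.2686
  −(0.34)·log₂(0.34) = 0.5292
Sum: 0.5211 + 0.4105 + 0.2686 + 0.5292 = 1.729 bits.

1.729 bits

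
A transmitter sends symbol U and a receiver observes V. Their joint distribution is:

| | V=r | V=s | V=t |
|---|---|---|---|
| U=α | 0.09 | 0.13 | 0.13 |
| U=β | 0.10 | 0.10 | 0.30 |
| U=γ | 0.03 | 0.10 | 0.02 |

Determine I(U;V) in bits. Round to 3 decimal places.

Marginals: p(U) = (0.3500, 0.5000, 0.1500), p(V) = (0.2200, 0.3300, 0.4500).
I(U;V) = H(U) + H(V) − H(U,V).
H(U) = 1.4406, H(V) = 1.5268, H(U,V) = 2.8603.
I(U;V) = 1.4406 + 1.5268 − 2.8603 = 0.107 bits.

0.107 bits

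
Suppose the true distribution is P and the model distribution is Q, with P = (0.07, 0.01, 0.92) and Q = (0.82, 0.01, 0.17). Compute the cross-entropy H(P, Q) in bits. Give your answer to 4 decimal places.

H(P,Q) = −Σ p·log₂ q.
  −0.07·log₂(0.82) = 0.02004
  −0.01·log₂(0.01) = 0.06644
  −0.92·log₂(0.17) = 2.35188
H(P,Q) = 2.4384 bits.

2.4384 bits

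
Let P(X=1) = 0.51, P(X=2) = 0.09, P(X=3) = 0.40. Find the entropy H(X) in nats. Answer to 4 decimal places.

0.9266 nats

H(X) = −Σ p·ln p.
  −(0.51)·ln(0.51) = 0.34341
  −(0.09)·ln(0.09) = 0.21672
  −(0.40)·ln(0.40) = 0.36652
Sum: 0.34341 + 0.21672 + 0.36652 = 0.9266 nats.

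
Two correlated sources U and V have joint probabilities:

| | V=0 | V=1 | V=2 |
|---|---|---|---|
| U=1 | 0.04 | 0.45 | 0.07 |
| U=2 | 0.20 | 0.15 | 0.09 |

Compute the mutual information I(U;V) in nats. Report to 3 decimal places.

Marginals: p(U) = (0.5600, 0.4400), p(V) = (0.2400, 0.6000, 0.1600).
I(U;V) = H(U) + H(V) − H(U,V).
H(U) = 0.6859, H(V) = 0.9422, H(U,V) = 1.4974.
I(U;V) = 0.6859 + 0.9422 − 1.4974 = 0.131 nats.

0.131 nats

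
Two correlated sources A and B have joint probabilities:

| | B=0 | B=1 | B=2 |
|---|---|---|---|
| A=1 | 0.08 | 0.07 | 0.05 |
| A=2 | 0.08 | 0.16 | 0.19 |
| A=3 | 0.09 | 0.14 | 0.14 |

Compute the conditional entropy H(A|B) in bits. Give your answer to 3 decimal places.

1.492 bits

Chain rule: H(A|B) = H(A,B) − H(B).
Marginals: p(A) = (0.2000, 0.4300, 0.3700), p(B) = (0.2500, 0.3700, 0.3800).
H(A,B) = 3.0528 bits; H(B) = 1.5612 bits.
H(A|B) = 3.0528 − 1.5612 = 1.492 bits.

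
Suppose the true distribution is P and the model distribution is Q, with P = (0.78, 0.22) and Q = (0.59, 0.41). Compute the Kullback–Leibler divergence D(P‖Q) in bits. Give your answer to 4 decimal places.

D(P‖Q) = Σ p·log₂(p/q).
  0.78·log₂(0.78/0.59) = 0.31415
  0.22·log₂(0.22/0.41) = -0.19759
D(P‖Q) = 0.1166 bits.

0.1166 bits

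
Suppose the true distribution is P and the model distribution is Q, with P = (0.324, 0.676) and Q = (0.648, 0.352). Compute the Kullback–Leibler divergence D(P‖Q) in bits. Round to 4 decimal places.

D(P‖Q) = Σ p·log₂(p/q).
  0.324·log₂(0.324/0.648) = -0.32400
  0.676·log₂(0.676/0.352) = 0.63642
D(P‖Q) = 0.3124 bits.

0.3124 bits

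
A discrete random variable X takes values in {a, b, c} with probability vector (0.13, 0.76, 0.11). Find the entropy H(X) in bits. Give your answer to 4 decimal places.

H(X) = −Σ p·log₂ p.
  −(0.13)·log₂(0.13) = 0.38264
  −(0.76)·log₂(0.76) = 0.30091
  −(0.11)·log₂(0.11) = 0.35029
Sum: 0.38264 + 0.30091 + 0.35029 = 1.0338 bits.

1.0338 bits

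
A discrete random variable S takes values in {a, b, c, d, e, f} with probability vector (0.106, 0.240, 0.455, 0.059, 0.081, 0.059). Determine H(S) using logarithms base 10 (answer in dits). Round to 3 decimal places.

H(S) = −Σ p·log₁₀ p.
  −(0.106)·log₁₀(0.106) = 0.1033
  −(0.240)·log₁₀(0.240) = 0.1487
  −(0.455)·log₁₀(0.455) = 0.1556
  −(0.059)·log₁₀(0.059) = 0.0725
  −(0.081)·log₁₀(0.081) = 0.0884
  −(0.059)·log₁₀(0.059) = 0.0725
Sum: 0.1033 + 0.1487 + 0.1556 + 0.0725 + 0.0884 + 0.0725 = 0.641 dits.

0.641 dits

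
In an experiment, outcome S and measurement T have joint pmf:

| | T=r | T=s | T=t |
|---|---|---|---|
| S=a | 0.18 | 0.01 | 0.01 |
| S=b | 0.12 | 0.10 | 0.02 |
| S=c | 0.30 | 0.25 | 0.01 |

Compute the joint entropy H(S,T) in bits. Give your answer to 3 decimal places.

2.478 bits

H(S,T) = −Σ p(x,y)·log₂ p(x,y) over all 9 cells.
  cell (a,r): −0.18·log₂0.18 = 0.4453
  cell (a,s): −0.01·log₂0.01 = 0.0664
  cell (a,t): −0.01·log₂0.01 = 0.0664
  cell (b,r): −0.12·log₂0.12 = 0.3671
  cell (b,s): −0.10·log₂0.10 = 0.3322
  cell (b,t): −0.02·log₂0.02 = 0.1129
  cell (c,r): −0.30·log₂0.30 = 0.5211
  cell (c,s): −0.25·log₂0.25 = 0.5000
  cell (c,t): −0.01·log₂0.01 = 0.0664
Sum = 2.478 bits.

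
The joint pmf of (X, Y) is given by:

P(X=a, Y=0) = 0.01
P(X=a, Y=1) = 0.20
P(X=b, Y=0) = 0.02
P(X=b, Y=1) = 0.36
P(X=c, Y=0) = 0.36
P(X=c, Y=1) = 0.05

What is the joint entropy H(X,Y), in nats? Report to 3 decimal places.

1.332 nats

H(X,Y) = −Σ p(x,y)·ln p(x,y) over all 6 cells.
  cell (a,0): −0.01·ln0.01 = 0.0461
  cell (a,1): −0.20·ln0.20 = 0.3219
  cell (b,0): −0.02·ln0.02 = 0.0782
  cell (b,1): −0.36·ln0.36 = 0.3678
  cell (c,0): −0.36·ln0.36 = 0.3678
  cell (c,1): −0.05·ln0.05 = 0.1498
Sum = 1.332 nats.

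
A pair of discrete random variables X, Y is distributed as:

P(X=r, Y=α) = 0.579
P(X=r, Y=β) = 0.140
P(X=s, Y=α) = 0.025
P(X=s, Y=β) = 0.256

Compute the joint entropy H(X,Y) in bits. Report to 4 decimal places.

1.4899 bits

H(X,Y) = −Σ p(x,y)·log₂ p(x,y) over all 4 cells.
  cell (r,α): −0.579·log₂0.579 = 0.45646
  cell (r,β): −0.140·log₂0.140 = 0.39711
  cell (s,α): −0.025·log₂0.025 = 0.13305
  cell (s,β): −0.256·log₂0.256 = 0.50324
Sum = 1.4899 bits.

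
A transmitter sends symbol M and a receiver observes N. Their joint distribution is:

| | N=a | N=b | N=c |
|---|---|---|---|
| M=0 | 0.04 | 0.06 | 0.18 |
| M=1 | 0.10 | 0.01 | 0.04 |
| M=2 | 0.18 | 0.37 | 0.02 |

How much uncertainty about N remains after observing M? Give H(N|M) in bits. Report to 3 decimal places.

1.161 bits

Chain rule: H(N|M) = H(M,N) − H(M).
Marginals: p(M) = (0.2800, 0.1500, 0.5700), p(N) = (0.3200, 0.4400, 0.2400).
H(M,N) = 2.5479 bits; H(M) = 1.3870 bits.
H(N|M) = 2.5479 − 1.3870 = 1.161 bits.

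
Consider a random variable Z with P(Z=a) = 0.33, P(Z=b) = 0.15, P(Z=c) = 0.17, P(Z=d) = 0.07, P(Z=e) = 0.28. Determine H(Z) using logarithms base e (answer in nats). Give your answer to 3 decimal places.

H(Z) = −Σ p·ln p.
  −(0.33)·ln(0.33) = 0.3659
  −(0.15)·ln(0.15) = 0.2846
  −(0.17)·ln(0.17) = 0.3012
  −(0.07)·ln(0.07) = 0.1861
  −(0.28)·ln(0.28) = 0.3564
Sum: 0.3659 + 0.2846 + 0.3012 + 0.1861 + 0.3564 = 1.494 nats.

1.494 nats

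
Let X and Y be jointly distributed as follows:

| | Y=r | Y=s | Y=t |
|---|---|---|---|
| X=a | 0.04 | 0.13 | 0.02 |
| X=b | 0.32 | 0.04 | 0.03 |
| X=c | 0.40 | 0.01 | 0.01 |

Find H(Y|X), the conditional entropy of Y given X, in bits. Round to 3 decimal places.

0.696 bits

Chain rule: H(Y|X) = H(X,Y) − H(X).
Marginals: p(X) = (0.1900, 0.3900, 0.4200), p(Y) = (0.7600, 0.1800, 0.0600).
H(X,Y) = 2.2065 bits; H(X) = 1.5107 bits.
H(Y|X) = 2.2065 − 1.5107 = 0.696 bits.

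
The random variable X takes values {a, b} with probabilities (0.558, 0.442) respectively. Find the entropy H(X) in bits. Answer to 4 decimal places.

H(X) = −Σ p·log₂ p.
  −(0.558)·log₂(0.558) = 0.46965
  −(0.442)·log₂(0.442) = 0.52062
Sum: 0.46965 + 0.52062 = 0.9903 bits.

0.9903 bits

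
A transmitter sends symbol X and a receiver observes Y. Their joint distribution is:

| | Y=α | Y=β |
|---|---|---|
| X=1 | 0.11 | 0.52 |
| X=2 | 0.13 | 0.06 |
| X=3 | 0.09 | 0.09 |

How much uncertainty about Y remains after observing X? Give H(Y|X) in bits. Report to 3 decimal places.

0.772 bits

Chain rule: H(Y|X) = H(X,Y) − H(X).
Marginals: p(X) = (0.6300, 0.1900, 0.1800), p(Y) = (0.3300, 0.6700).
H(X,Y) = 2.0923 bits; H(X) = 1.3205 bits.
H(Y|X) = 2.0923 − 1.3205 = 0.772 bits.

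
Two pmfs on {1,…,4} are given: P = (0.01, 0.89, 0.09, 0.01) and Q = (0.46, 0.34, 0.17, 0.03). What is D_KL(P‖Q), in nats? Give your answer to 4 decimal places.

0.7499 nats

D(P‖Q) = Σ p·ln(p/q).
  0.01·ln(0.01/0.46) = -0.03829
  0.89·ln(0.89/0.34) = 0.85643
  0.09·ln(0.09/0.17) = -0.05724
  0.01·ln(0.01/0.03) = -0.01099
D(P‖Q) = 0.7499 nats.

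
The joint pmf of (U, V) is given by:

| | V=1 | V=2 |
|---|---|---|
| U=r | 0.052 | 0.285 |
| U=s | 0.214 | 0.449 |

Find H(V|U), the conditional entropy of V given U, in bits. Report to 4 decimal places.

0.8107 bits

Marginals: p(U) = (0.3370, 0.6630), p(V) = (0.2660, 0.7340).
H(V|U) = Σ p(U) · H(V|U=·).
  U=r: p=0.3370, H(V|U=r) = 0.6205
  U=s: p=0.6630, H(V|U=s) = 0.9074
Weighted sum = 0.8107 bits.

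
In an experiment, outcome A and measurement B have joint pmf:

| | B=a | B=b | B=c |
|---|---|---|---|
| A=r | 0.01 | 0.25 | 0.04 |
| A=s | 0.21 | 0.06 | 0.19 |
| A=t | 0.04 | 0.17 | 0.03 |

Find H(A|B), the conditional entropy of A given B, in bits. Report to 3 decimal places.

Marginals: p(A) = (0.3000, 0.4600, 0.2400), p(B) = (0.2600, 0.4800, 0.2600).
H(A|B) = Σ p(B) · H(A|B=·).
  B=a: p=0.2600, H(A|B=a) = 0.8451
  B=b: p=0.4800, H(A|B=b) = 1.3955
  B=c: p=0.2600, H(A|B=c) = 1.1056
Weighted sum = 1.177 bits.

1.177 bits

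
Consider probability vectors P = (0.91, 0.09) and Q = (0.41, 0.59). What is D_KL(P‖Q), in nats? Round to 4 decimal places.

0.5563 nats

D(P‖Q) = Σ p·ln(p/q).
  0.91·ln(0.91/0.41) = 0.72553
  0.09·ln(0.09/0.59) = -0.16923
D(P‖Q) = 0.5563 nats.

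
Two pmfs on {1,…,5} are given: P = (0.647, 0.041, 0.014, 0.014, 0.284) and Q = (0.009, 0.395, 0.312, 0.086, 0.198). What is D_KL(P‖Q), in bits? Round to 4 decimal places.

D(P‖Q) = Σ p·log₂(p/q).
  0.647·log₂(0.647/0.009) = 3.99050
  0.041·log₂(0.041/0.395) = -0.13399
  0.014·log₂(0.014/0.312) = -0.06269
  0.014·log₂(0.014/0.086) = -0.03666
  0.284·log₂(0.284/0.198) = 0.14779
D(P‖Q) = 3.9049 bits.

3.9049 bits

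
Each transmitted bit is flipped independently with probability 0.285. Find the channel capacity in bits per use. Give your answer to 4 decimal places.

Binary symmetric channel: C = 1 − h₂(ε) where h₂ is the binary entropy function.
h₂(0.285) = −0.285·log₂0.285 − 0.715·log₂0.715 = 0.8622.
C = 1 − 0.8622 = 0.1378 bits per channel use.

0.1378 bits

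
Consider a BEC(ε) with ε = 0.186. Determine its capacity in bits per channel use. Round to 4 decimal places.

Binary erasure channel: capacity C = 1 − ε.
C = 1 − 0.186 = 0.8140 bits per channel use.

0.8140 bits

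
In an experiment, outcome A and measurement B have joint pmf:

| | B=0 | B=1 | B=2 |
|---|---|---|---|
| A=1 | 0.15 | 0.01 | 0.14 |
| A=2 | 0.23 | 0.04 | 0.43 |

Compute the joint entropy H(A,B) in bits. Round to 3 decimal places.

2.071 bits

H(A,B) = −Σ p(x,y)·log₂ p(x,y) over all 6 cells.
  cell (1,0): −0.15·log₂0.15 = 0.4105
  cell (1,1): −0.01·log₂0.01 = 0.0664
  cell (1,2): −0.14·log₂0.14 = 0.3971
  cell (2,0): −0.23·log₂0.23 = 0.4877
  cell (2,1): −0.04·log₂0.04 = 0.1858
  cell (2,2): −0.43·log₂0.43 = 0.5236
Sum = 2.071 bits.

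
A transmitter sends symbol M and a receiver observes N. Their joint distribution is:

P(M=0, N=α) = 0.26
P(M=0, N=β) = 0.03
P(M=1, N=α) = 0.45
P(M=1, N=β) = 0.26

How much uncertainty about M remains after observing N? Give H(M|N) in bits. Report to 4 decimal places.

Marginals: p(M) = (0.2900, 0.7100), p(N) = (0.7100, 0.2900).
H(M|N) = Σ p(N) · H(M|N=·).
  N=α: p=0.7100, H(M|N=α) = 0.9477
  N=β: p=0.2900, H(M|N=β) = 0.4798
Weighted sum = 0.8120 bits.

0.8120 bits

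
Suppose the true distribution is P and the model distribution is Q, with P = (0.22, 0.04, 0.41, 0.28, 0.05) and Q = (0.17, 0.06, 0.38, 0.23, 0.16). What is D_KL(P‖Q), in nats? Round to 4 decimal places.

0.0686 nats

D(P‖Q) = Σ p·ln(p/q).
  0.22·ln(0.22/0.17) = 0.05672
  0.04·ln(0.04/0.06) = -0.01622
  0.41·ln(0.41/0.38) = 0.03115
  0.28·ln(0.28/0.23) = 0.05508
  0.05·ln(0.05/0.16) = -0.05816
D(P‖Q) = 0.0686 nats.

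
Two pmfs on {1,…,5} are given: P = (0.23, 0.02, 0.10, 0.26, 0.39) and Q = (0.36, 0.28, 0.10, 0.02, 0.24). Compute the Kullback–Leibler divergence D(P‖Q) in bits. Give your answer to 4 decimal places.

1.0105 bits

D(P‖Q) = Σ p·log₂(p/q).
  0.23·log₂(0.23/0.36) = -0.14866
  0.02·log₂(0.02/0.28) = -0.07615
  0.10·log₂(0.10/0.10) = 0.00000
  0.26·log₂(0.26/0.02) = 0.96211
  0.39·log₂(0.39/0.24) = 0.27317
D(P‖Q) = 1.0105 bits.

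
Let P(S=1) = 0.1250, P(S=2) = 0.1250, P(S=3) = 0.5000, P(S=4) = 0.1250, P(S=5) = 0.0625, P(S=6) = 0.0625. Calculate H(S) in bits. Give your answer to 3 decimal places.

H(S) = −Σ p·log₂ p.
  −(0.1250)·log₂(0.1250) = 0.3750
  −(0.1250)·log₂(0.1250) = 0.3750
  −(0.5000)·log₂(0.5000) = 0.5000
  −(0.1250)·log₂(0.1250) = 0.3750
  −(0.0625)·log₂(0.0625) = 0.2500
  −(0.0625)·log₂(0.0625) = 0.2500
Sum: 0.3750 + 0.3750 + 0.5000 + 0.3750 + 0.2500 + 0.2500 = 2.125 bits.

2.125 bits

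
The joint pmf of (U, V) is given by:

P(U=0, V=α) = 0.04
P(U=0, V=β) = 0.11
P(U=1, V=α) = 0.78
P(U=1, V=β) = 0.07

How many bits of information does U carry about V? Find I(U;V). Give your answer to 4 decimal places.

Marginals: p(U) = (0.1500, 0.8500), p(V) = (0.8200, 0.1800).
I(U;V) = Σ p(x,y)·log₂[p(x,y)/(p(x)p(y))].
  (0,α): 0.04·log₂(0.3252) = -0.06482
  (0,β): 0.11·log₂(4.0741) = 0.22291
  (1,α): 0.78·log₂(1.1191) = 0.12661
  (1,β): 0.07·log₂(0.4575) = -0.07897
Sum = 0.2057 bits.

0.2057 bits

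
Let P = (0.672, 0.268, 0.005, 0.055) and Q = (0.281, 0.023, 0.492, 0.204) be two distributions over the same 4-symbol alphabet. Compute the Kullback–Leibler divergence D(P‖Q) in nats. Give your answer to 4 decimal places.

1.1490 nats

D(P‖Q) = Σ p·ln(p/q).
  0.672·ln(0.672/0.281) = 0.58592
  0.268·ln(0.268/0.023) = 0.65807
  0.005·ln(0.005/0.492) = -0.02295
  0.055·ln(0.055/0.204) = -0.07209
D(P‖Q) = 1.1490 nats.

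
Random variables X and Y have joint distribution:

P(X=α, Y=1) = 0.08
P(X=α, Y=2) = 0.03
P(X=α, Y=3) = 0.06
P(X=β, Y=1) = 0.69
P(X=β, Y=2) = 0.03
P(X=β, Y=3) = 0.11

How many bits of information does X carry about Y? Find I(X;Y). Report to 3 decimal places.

0.068 bits

Marginals: p(X) = (0.1700, 0.8300), p(Y) = (0.7700, 0.0600, 0.1700).
I(X;Y) = H(X) + H(Y) − H(X,Y).
H(X) = 0.6577, H(Y) = 0.9685, H(X,Y) = 1.5582.
I(X;Y) = 0.6577 + 0.9685 − 1.5582 = 0.068 bits.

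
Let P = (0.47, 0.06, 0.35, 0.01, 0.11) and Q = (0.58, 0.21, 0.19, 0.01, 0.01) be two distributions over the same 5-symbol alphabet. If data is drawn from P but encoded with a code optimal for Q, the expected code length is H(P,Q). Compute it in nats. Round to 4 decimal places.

1.4835 nats

H(P,Q) = −Σ p·ln q.
  −0.47·ln(0.58) = 0.25602
  −0.06·ln(0.21) = 0.09364
  −0.35·ln(0.19) = 0.58126
  −0.01·ln(0.01) = 0.04605
  −0.11·ln(0.01) = 0.50657
H(P,Q) = 1.4835 nats.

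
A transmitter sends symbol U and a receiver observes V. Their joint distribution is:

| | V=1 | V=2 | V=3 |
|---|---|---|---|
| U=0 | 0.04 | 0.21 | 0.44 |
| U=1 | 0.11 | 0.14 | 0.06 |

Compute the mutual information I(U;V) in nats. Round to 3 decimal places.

0.113 nats

Marginals: p(U) = (0.6900, 0.3100), p(V) = (0.1500, 0.3500, 0.5000).
I(U;V) = H(U) + H(V) − H(U,V).
H(U) = 0.6191, H(V) = 0.9986, H(U,V) = 1.5046.
I(U;V) = 0.6191 + 0.9986 − 1.5046 = 0.113 nats.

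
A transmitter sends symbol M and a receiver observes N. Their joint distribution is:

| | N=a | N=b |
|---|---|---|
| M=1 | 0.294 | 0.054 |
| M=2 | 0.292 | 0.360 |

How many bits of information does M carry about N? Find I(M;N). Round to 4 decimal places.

Marginals: p(M) = (0.3480, 0.6520), p(N) = (0.5860, 0.4140).
I(M;N) = Σ p(x,y)·log₂[p(x,y)/(p(x)p(y))].
  (1,a): 0.294·log₂(1.4417) = 0.15516
  (1,b): 0.054·log₂(0.3748) = -0.07645
  (2,a): 0.292·log₂(0.7643) = -0.11326
  (2,b): 0.360·log₂(1.3337) = 0.14955
Sum = 0.1150 bits.

0.1150 bits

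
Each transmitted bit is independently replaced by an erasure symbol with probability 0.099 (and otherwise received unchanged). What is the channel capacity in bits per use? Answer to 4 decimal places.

Binary erasure channel: capacity C = 1 − ε.
C = 1 − 0.099 = 0.9010 bits per channel use.

0.9010 bits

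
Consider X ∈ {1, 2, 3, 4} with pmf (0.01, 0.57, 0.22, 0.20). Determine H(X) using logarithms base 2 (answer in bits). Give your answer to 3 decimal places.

H(X) = −Σ p·log₂ p.
  −(0.01)·log₂(0.01) = 0.0664
  −(0.57)·log₂(0.57) = 0.4623
  −(0.22)·log₂(0.22) = 0.4806
  −(0.20)·log₂(0.20) = 0.4644
Sum: 0.0664 + 0.4623 + 0.4806 + 0.4644 = 1.474 bits.

1.474 bits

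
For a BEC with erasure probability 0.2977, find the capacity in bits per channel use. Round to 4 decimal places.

0.7023 bits

Binary erasure channel: capacity C = 1 − ε.
C = 1 − 0.2977 = 0.7023 bits per channel use.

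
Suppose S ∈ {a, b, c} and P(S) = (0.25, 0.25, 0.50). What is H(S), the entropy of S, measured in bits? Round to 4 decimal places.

1.5000 bits

H(S) = −Σ p·log₂ p.
  −(0.25)·log₂(0.25) = 0.50000
  −(0.25)·log₂(0.25) = 0.50000
  −(0.50)·log₂(0.50) = 0.50000
Sum: 0.50000 + 0.50000 + 0.50000 = 1.5000 bits.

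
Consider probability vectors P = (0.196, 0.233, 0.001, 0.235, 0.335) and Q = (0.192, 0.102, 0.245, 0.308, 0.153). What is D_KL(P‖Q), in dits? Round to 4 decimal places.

D(P‖Q) = Σ p·log₁₀(p/q).
  0.196·log₁₀(0.196/0.192) = 0.00176
  0.233·log₁₀(0.233/0.102) = 0.08359
  0.001·log₁₀(0.001/0.245) = -0.00239
  0.235·log₁₀(0.235/0.308) = -0.02761
  0.335·log₁₀(0.335/0.153) = 0.11402
D(P‖Q) = 0.1694 dits.

0.1694 dits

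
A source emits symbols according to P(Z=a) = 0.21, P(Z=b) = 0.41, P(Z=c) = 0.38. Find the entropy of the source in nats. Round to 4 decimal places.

H(Z) = −Σ p·ln p.
  −(0.21)·ln(0.21) = 0.32774
  −(0.41)·ln(0.41) = 0.36556
  −(0.38)·ln(0.38) = 0.36768
Sum: 0.32774 + 0.36556 + 0.36768 = 1.0610 nats.

1.0610 nats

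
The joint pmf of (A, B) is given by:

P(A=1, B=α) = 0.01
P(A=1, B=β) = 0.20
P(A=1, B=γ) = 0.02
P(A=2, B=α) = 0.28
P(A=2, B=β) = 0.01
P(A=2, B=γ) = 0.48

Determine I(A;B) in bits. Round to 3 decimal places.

0.536 bits

Marginals: p(A) = (0.2300, 0.7700), p(B) = (0.2900, 0.2100, 0.5000).
I(A;B) = Σ p(x,y)·log₂[p(x,y)/(p(x)p(y))].
  (1,α): 0.01·log₂(0.1499) = -0.0274
  (1,β): 0.20·log₂(4.1408) = 0.4100
  (1,γ): 0.02·log₂(0.1739) = -0.0505
  (2,α): 0.28·log₂(1.2539) = 0.0914
  (2,β): 0.01·log₂(0.0618) = -0.0402
  (2,γ): 0.48·log₂(1.2468) = 0.1527
Sum = 0.536 bits.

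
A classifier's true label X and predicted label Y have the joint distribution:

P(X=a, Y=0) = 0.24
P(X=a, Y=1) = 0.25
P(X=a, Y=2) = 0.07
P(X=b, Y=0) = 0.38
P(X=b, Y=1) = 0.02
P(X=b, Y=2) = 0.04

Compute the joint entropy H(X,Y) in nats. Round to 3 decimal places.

H(X,Y) = −Σ p(x,y)·ln p(x,y) over all 6 cells.
  cell (a,0): −0.24·ln0.24 = 0.3425
  cell (a,1): −0.25·ln0.25 = 0.3466
  cell (a,2): −0.07·ln0.07 = 0.1861
  cell (b,0): −0.38·ln0.38 = 0.3677
  cell (b,1): −0.02·ln0.02 = 0.0782
  cell (b,2): −0.04·ln0.04 = 0.1288
Sum = 1.450 nats.

1.450 nats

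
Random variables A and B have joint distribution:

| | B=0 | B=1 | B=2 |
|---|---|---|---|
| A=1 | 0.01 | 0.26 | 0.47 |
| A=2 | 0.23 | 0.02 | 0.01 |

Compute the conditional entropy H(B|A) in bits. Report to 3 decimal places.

0.924 bits

Marginals: p(A) = (0.7400, 0.2600), p(B) = (0.2400, 0.2800, 0.4800).
H(B|A) = Σ p(A) · H(B|A=·).
  A=1: p=0.7400, H(B|A=1) = 1.0300
  A=2: p=0.2600, H(B|A=2) = 0.6219
Weighted sum = 0.924 bits.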